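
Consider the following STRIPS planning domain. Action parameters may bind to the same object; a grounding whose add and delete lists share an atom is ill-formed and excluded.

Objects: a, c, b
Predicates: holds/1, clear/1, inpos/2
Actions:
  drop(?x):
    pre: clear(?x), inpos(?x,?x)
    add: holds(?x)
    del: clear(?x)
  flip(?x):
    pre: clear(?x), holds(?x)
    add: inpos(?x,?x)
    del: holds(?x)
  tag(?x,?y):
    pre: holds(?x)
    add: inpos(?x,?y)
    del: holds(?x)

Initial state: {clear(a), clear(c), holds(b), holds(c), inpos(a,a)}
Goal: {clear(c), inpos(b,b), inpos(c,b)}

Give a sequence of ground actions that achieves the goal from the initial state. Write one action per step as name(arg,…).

1. tag(c,b)  →  {clear(a), clear(c), holds(b), inpos(a,a), inpos(c,b)}
2. tag(b,b)  →  {clear(a), clear(c), inpos(a,a), inpos(b,b), inpos(c,b)}

tag(c,b); tag(b,b)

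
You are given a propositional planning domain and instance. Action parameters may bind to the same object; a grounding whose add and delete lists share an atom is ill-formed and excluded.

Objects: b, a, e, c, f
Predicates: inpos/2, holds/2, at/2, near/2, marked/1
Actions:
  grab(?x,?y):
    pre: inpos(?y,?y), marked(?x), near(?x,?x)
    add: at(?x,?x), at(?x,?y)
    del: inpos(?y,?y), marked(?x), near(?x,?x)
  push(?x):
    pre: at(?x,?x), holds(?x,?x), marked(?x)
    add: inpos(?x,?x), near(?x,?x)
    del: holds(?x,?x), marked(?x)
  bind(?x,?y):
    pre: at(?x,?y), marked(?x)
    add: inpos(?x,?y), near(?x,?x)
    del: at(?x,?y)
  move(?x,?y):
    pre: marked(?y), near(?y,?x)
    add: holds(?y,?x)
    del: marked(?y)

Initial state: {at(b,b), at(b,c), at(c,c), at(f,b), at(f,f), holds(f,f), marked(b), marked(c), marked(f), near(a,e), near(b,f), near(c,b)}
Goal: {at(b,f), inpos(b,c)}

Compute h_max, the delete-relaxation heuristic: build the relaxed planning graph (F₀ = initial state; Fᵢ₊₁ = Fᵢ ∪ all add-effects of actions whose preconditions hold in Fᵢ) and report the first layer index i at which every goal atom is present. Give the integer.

F0 = init (12 atoms)
F1 = F0 ∪ {holds(b,f), holds(c,b), inpos(b,b), inpos(b,c), inpos(c,c), inpos(f,b), inpos(f,f), near(b,b), near(c,c), near(f,f)}  (22 atoms)
F2 = F1 ∪ {at(b,f), at(c,b), at(c,f), at(f,c), holds(b,b), holds(c,c)}  (28 atoms)
goal ⊆ F2  ⇒  h_max = 2

2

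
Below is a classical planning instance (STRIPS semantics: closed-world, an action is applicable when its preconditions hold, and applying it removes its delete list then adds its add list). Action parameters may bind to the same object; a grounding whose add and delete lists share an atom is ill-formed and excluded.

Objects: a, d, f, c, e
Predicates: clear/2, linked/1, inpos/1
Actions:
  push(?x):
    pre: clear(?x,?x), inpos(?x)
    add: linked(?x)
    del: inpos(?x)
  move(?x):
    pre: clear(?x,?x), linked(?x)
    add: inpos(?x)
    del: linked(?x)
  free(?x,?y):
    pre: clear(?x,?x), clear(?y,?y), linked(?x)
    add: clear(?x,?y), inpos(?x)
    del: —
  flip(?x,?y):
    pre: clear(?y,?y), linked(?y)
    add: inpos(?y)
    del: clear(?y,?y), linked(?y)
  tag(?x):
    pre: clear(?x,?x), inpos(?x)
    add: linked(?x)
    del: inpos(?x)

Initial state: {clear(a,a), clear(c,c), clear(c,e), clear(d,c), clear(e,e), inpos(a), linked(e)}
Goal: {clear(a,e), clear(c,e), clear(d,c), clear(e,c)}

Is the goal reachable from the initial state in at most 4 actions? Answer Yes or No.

Yes

1. push(a)  →  {clear(a,a), clear(c,c), clear(c,e), clear(d,c), clear(e,e), linked(a), linked(e)}
2. free(a,e)  →  {clear(a,a), clear(a,e), clear(c,c), clear(c,e), clear(d,c), clear(e,e), inpos(a), linked(a), linked(e)}
3. free(e,c)  →  {clear(a,a), clear(a,e), clear(c,c), clear(c,e), clear(d,c), clear(e,c), clear(e,e), inpos(a), inpos(e), linked(a), linked(e)}
optimal plan length = 3; 3 ≤ 4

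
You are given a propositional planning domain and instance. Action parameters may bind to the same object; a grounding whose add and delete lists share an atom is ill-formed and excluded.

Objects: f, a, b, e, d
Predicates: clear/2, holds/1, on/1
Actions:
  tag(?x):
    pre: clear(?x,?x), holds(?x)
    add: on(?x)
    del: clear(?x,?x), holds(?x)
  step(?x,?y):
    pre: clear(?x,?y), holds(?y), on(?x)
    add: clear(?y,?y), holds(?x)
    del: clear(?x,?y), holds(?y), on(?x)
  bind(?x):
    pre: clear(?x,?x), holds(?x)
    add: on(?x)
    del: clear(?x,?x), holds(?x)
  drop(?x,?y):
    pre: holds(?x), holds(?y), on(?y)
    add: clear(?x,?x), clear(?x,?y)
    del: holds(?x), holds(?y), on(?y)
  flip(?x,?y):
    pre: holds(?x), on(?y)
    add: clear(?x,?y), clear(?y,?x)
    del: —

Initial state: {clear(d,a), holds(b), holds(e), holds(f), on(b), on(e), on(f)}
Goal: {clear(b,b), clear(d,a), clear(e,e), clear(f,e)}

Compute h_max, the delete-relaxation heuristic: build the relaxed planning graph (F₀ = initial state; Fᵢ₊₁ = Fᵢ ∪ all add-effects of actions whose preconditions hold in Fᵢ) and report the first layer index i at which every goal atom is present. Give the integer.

1

F0 = init (7 atoms)
F1 = F0 ∪ {clear(b,b), clear(b,e), clear(b,f), clear(e,b), clear(e,e), clear(e,f), clear(f,b), clear(f,e), clear(f,f)}  (16 atoms)
goal ⊆ F1  ⇒  h_max = 1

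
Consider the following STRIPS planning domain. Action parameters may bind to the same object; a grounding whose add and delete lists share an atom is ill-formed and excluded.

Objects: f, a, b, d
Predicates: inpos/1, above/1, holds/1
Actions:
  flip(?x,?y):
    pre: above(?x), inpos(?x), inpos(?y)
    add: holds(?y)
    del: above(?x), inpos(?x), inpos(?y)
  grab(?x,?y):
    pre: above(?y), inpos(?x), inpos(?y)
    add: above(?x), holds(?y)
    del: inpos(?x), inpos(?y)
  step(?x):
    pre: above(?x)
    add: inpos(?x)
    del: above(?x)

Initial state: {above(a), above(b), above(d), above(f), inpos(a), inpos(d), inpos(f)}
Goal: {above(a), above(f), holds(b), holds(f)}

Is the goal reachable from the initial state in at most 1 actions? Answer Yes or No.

1. grab(f,f)  →  {above(a), above(b), above(d), above(f), holds(f), inpos(a), inpos(d)}
2. step(b)  →  {above(a), above(d), above(f), holds(f), inpos(a), inpos(b), inpos(d)}
3. flip(d,b)  →  {above(a), above(f), holds(b), holds(f), inpos(a)}
optimal plan length = 3; 3 > 1

No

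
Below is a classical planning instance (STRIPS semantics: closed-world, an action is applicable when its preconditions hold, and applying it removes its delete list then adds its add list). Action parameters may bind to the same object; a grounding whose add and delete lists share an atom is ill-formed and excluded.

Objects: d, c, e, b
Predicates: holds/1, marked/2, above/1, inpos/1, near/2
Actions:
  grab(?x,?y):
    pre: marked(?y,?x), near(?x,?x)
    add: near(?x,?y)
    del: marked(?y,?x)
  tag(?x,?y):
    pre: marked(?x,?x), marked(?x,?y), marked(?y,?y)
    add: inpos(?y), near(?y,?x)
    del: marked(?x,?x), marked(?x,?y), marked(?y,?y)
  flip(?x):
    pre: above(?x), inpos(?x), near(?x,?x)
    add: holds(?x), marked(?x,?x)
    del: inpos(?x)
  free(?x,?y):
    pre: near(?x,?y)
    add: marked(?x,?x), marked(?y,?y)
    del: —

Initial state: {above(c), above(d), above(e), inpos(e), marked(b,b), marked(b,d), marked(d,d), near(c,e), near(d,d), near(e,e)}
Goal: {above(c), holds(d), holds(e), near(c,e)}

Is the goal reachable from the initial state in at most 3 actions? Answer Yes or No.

Yes

1. tag(d,d)  →  {above(c), above(d), above(e), inpos(d), inpos(e), marked(b,b), marked(b,d), near(c,e), near(d,d), near(e,e)}
2. flip(d)  →  {above(c), above(d), above(e), holds(d), inpos(e), marked(b,b), marked(b,d), marked(d,d), near(c,e), near(d,d), near(e,e)}
3. flip(e)  →  {above(c), above(d), above(e), holds(d), holds(e), marked(b,b), marked(b,d), marked(d,d), marked(e,e), near(c,e), near(d,d), near(e,e)}
optimal plan length = 3; 3 ≤ 3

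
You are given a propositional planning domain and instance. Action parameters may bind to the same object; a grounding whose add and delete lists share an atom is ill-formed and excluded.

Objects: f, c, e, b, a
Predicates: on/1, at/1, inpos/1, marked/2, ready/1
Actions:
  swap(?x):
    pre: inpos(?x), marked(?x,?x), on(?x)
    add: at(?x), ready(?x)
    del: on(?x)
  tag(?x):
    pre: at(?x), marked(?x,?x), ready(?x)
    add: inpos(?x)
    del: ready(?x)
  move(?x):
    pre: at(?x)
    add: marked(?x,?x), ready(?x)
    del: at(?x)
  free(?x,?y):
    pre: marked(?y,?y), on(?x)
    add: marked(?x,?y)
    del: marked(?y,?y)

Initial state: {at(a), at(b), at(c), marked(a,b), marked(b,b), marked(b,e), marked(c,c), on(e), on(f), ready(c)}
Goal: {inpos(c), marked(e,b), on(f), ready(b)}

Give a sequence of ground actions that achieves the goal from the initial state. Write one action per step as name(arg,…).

tag(c); move(b); free(e,b)

1. tag(c)  →  {at(a), at(b), at(c), inpos(c), marked(a,b), marked(b,b), marked(b,e), marked(c,c), on(e), on(f)}
2. move(b)  →  {at(a), at(c), inpos(c), marked(a,b), marked(b,b), marked(b,e), marked(c,c), on(e), on(f), ready(b)}
3. free(e,b)  →  {at(a), at(c), inpos(c), marked(a,b), marked(b,e), marked(c,c), marked(e,b), on(e), on(f), ready(b)}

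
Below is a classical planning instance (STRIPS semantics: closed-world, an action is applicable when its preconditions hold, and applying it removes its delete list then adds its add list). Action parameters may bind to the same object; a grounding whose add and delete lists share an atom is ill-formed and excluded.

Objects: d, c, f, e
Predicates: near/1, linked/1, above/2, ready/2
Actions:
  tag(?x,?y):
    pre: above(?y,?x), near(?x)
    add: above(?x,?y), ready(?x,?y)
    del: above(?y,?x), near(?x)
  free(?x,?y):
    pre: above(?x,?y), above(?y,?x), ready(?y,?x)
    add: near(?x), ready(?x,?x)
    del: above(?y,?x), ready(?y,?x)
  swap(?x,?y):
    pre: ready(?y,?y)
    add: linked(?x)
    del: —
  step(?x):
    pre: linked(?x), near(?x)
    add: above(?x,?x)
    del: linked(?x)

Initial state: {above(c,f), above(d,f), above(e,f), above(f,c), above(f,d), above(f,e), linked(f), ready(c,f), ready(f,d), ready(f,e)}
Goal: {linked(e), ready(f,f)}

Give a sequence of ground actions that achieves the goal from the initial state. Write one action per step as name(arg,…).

1. free(f,c)  →  {above(d,f), above(e,f), above(f,c), above(f,d), above(f,e), linked(f), near(f), ready(f,d), ready(f,e), ready(f,f)}
2. swap(e,f)  →  {above(d,f), above(e,f), above(f,c), above(f,d), above(f,e), linked(e), linked(f), near(f), ready(f,d), ready(f,e), ready(f,f)}

free(f,c); swap(e,f)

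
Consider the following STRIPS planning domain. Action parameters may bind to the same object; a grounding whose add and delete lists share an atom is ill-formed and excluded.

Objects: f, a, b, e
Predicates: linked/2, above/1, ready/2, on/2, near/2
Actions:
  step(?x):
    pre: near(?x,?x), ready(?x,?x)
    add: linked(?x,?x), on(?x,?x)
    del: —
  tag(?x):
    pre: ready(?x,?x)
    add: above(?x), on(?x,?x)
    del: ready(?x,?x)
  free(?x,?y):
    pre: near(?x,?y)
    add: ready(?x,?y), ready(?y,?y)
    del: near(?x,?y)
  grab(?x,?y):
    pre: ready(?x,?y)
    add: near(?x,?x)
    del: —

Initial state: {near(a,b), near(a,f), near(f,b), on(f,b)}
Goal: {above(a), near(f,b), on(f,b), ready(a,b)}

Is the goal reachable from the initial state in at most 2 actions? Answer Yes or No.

No

1. free(a,b)  →  {near(a,f), near(f,b), on(f,b), ready(a,b), ready(b,b)}
2. grab(a,b)  →  {near(a,a), near(a,f), near(f,b), on(f,b), ready(a,b), ready(b,b)}
3. free(a,a)  →  {near(a,f), near(f,b), on(f,b), ready(a,a), ready(a,b), ready(b,b)}
4. tag(a)  →  {above(a), near(a,f), near(f,b), on(a,a), on(f,b), ready(a,b), ready(b,b)}
optimal plan length = 4; 4 > 2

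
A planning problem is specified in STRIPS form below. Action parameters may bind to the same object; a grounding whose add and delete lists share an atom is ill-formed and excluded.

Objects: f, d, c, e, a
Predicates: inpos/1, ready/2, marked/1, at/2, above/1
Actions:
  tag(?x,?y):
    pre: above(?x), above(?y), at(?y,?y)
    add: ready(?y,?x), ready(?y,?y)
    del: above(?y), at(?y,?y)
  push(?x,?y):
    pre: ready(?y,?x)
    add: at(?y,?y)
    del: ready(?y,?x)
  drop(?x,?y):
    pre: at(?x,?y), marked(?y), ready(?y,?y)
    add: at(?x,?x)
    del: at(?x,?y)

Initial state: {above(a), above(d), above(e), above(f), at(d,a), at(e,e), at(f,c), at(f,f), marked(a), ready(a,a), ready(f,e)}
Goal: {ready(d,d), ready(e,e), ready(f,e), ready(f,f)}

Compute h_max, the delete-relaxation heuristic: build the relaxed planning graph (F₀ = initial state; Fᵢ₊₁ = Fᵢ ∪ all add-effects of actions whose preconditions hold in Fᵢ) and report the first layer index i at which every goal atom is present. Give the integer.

2

F0 = init (11 atoms)
F1 = F0 ∪ {at(a,a), at(d,d), ready(e,a), ready(e,d), ready(e,e), ready(e,f), ready(f,a), ready(f,d), ready(f,f)}  (20 atoms)
F2 = F1 ∪ {ready(a,d), ready(a,e), ready(a,f), ready(d,a), ready(d,d), ready(d,e), ready(d,f)}  (27 atoms)
goal ⊆ F2  ⇒  h_max = 2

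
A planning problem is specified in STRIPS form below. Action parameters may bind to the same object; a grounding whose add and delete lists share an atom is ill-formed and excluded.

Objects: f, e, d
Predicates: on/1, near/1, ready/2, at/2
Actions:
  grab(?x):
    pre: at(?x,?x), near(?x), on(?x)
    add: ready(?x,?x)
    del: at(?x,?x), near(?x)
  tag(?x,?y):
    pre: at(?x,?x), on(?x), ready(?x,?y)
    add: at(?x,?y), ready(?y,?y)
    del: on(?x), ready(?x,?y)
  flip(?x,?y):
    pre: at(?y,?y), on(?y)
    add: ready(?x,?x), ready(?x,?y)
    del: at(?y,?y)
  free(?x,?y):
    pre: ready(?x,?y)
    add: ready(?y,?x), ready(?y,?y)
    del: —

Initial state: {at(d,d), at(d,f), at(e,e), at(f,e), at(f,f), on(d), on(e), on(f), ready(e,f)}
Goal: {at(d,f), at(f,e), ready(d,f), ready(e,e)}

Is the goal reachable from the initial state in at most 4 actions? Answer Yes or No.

1. flip(e,e)  →  {at(d,d), at(d,f), at(f,e), at(f,f), on(d), on(e), on(f), ready(e,e), ready(e,f)}
2. flip(d,f)  →  {at(d,d), at(d,f), at(f,e), on(d), on(e), on(f), ready(d,d), ready(d,f), ready(e,e), ready(e,f)}
optimal plan length = 2; 2 ≤ 4

Yes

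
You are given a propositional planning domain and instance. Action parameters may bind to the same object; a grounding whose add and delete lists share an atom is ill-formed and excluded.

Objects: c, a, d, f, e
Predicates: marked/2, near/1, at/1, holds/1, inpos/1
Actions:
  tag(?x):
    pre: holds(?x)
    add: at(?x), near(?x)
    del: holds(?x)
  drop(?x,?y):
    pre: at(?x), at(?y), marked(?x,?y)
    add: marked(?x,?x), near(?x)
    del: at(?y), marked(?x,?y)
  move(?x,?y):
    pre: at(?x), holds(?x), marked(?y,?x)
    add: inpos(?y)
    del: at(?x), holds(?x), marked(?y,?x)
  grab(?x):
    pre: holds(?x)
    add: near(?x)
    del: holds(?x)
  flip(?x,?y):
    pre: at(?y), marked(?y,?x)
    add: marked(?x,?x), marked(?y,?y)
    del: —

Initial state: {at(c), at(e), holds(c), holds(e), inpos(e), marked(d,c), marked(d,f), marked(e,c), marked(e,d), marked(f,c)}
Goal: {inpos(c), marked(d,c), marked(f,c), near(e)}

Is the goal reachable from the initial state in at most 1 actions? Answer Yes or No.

No

1. tag(e)  →  {at(c), at(e), holds(c), inpos(e), marked(d,c), marked(d,f), marked(e,c), marked(e,d), marked(f,c), near(e)}
2. flip(c,e)  →  {at(c), at(e), holds(c), inpos(e), marked(c,c), marked(d,c), marked(d,f), marked(e,c), marked(e,d), marked(e,e), marked(f,c), near(e)}
3. move(c,c)  →  {at(e), inpos(c), inpos(e), marked(d,c), marked(d,f), marked(e,c), marked(e,d), marked(e,e), marked(f,c), near(e)}
optimal plan length = 3; 3 > 1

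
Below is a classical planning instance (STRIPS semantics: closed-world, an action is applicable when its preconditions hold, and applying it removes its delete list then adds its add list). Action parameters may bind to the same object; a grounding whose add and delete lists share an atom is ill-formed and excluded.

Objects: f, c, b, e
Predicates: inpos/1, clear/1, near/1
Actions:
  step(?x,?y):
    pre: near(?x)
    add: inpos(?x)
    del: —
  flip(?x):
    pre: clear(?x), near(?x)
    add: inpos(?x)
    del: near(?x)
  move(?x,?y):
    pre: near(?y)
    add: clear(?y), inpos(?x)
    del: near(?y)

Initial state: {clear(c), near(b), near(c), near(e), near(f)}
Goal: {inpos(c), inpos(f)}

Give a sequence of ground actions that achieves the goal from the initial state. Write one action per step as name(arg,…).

1. step(f,f)  →  {clear(c), inpos(f), near(b), near(c), near(e), near(f)}
2. step(c,f)  →  {clear(c), inpos(c), inpos(f), near(b), near(c), near(e), near(f)}

step(f,f); step(c,f)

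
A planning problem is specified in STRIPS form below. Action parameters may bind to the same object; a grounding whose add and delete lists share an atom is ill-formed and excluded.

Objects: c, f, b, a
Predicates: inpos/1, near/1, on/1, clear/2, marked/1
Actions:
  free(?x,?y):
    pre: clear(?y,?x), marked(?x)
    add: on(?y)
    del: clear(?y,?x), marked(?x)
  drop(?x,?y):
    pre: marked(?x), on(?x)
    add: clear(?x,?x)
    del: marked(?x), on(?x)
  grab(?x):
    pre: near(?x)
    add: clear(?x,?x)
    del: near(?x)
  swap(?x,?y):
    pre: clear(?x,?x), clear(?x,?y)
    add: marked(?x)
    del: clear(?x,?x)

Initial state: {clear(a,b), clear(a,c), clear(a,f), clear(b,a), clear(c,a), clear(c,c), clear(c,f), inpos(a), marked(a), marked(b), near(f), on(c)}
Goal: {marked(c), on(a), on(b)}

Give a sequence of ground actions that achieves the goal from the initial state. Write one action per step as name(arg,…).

1. free(b,a)  →  {clear(a,c), clear(a,f), clear(b,a), clear(c,a), clear(c,c), clear(c,f), inpos(a), marked(a), near(f), on(a), on(c)}
2. free(a,b)  →  {clear(a,c), clear(a,f), clear(c,a), clear(c,c), clear(c,f), inpos(a), near(f), on(a), on(b), on(c)}
3. swap(c,c)  →  {clear(a,c), clear(a,f), clear(c,a), clear(c,f), inpos(a), marked(c), near(f), on(a), on(b), on(c)}

free(b,a); free(a,b); swap(c,c)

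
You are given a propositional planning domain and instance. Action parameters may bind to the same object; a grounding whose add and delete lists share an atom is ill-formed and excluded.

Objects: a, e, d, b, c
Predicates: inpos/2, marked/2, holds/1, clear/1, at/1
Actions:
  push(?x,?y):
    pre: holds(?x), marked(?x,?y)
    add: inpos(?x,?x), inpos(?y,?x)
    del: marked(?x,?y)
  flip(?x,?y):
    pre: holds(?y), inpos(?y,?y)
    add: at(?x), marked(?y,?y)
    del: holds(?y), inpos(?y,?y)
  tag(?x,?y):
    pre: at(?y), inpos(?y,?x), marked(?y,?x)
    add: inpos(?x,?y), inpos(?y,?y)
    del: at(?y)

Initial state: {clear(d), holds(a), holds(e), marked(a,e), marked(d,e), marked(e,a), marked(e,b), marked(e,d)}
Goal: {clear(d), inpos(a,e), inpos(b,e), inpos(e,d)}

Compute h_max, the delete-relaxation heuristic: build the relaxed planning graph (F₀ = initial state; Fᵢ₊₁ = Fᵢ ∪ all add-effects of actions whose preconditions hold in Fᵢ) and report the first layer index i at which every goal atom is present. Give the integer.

F0 = init (8 atoms)
F1 = F0 ∪ {inpos(a,a), inpos(a,e), inpos(b,e), inpos(d,e), inpos(e,a), inpos(e,e)}  (14 atoms)
F2 = F1 ∪ {at(a), at(b), at(c), at(d), at(e), marked(a,a), marked(e,e)}  (21 atoms)
F3 = F2 ∪ {inpos(d,d), inpos(e,d)}  (23 atoms)
goal ⊆ F3  ⇒  h_max = 3

3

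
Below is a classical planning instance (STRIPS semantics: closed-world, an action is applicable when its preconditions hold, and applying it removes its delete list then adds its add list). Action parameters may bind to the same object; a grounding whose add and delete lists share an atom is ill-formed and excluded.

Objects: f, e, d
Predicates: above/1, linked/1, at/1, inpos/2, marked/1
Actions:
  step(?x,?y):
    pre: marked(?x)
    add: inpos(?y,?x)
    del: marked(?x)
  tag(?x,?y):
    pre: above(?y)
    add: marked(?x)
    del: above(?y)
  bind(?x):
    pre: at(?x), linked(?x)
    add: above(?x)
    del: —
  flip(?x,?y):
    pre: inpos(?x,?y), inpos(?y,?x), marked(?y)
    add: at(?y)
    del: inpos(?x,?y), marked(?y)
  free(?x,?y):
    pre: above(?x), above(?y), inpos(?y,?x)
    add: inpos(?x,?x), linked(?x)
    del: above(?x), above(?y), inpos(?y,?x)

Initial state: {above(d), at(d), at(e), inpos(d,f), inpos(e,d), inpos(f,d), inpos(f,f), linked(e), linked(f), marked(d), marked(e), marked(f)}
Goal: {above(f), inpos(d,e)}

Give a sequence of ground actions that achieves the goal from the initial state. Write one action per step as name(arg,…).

1. step(e,d)  →  {above(d), at(d), at(e), inpos(d,e), inpos(d,f), inpos(e,d), inpos(f,d), inpos(f,f), linked(e), linked(f), marked(d), marked(f)}
2. flip(f,f)  →  {above(d), at(d), at(e), at(f), inpos(d,e), inpos(d,f), inpos(e,d), inpos(f,d), linked(e), linked(f), marked(d)}
3. bind(f)  →  {above(d), above(f), at(d), at(e), at(f), inpos(d,e), inpos(d,f), inpos(e,d), inpos(f,d), linked(e), linked(f), marked(d)}

step(e,d); flip(f,f); bind(f)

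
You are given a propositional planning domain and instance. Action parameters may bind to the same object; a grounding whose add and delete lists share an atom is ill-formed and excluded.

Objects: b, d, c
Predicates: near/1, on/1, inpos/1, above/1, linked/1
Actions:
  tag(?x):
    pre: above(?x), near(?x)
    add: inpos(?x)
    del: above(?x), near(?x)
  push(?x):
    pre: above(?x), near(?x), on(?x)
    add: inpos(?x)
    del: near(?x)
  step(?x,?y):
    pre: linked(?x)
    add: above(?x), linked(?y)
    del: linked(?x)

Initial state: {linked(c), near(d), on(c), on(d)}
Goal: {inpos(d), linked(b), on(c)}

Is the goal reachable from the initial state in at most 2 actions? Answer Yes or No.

1. step(c,d)  →  {above(c), linked(d), near(d), on(c), on(d)}
2. step(d,b)  →  {above(c), above(d), linked(b), near(d), on(c), on(d)}
3. tag(d)  →  {above(c), inpos(d), linked(b), on(c), on(d)}
optimal plan length = 3; 3 > 2

No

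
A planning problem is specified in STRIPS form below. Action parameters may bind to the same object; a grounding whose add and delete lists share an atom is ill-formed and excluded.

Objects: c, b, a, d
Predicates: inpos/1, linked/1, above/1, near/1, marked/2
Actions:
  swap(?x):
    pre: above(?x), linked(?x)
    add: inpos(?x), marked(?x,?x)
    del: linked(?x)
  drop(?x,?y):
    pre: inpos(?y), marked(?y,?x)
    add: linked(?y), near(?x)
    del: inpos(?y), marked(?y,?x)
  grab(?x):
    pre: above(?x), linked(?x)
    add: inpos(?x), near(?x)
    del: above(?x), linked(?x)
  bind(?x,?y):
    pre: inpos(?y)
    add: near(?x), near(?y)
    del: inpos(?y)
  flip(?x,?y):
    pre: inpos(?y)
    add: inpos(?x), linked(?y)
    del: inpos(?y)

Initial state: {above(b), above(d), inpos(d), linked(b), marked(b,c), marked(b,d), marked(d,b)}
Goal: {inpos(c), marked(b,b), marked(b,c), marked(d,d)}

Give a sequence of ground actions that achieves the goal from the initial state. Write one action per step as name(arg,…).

swap(b); flip(c,d); swap(d)

1. swap(b)  →  {above(b), above(d), inpos(b), inpos(d), marked(b,b), marked(b,c), marked(b,d), marked(d,b)}
2. flip(c,d)  →  {above(b), above(d), inpos(b), inpos(c), linked(d), marked(b,b), marked(b,c), marked(b,d), marked(d,b)}
3. swap(d)  →  {above(b), above(d), inpos(b), inpos(c), inpos(d), marked(b,b), marked(b,c), marked(b,d), marked(d,b), marked(d,d)}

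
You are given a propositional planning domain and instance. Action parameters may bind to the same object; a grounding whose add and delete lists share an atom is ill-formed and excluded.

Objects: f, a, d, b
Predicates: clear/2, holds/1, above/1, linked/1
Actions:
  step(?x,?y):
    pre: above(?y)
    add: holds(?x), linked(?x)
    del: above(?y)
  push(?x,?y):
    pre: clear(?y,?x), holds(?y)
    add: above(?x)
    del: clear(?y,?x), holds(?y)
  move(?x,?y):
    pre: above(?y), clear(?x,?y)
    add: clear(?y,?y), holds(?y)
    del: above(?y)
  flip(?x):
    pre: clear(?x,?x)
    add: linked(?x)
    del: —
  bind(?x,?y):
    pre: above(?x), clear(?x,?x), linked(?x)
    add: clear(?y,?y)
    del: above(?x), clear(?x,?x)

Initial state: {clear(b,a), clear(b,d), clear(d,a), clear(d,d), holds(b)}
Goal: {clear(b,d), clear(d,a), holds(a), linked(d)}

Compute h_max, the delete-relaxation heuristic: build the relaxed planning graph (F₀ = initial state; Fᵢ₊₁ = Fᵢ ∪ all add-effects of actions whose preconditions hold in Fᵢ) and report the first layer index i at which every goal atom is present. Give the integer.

F0 = init (5 atoms)
F1 = F0 ∪ {above(a), above(d), linked(d)}  (8 atoms)
F2 = F1 ∪ {clear(a,a), clear(b,b), clear(f,f), holds(a), holds(d), holds(f), linked(a), linked(b), linked(f)}  (17 atoms)
goal ⊆ F2  ⇒  h_max = 2

2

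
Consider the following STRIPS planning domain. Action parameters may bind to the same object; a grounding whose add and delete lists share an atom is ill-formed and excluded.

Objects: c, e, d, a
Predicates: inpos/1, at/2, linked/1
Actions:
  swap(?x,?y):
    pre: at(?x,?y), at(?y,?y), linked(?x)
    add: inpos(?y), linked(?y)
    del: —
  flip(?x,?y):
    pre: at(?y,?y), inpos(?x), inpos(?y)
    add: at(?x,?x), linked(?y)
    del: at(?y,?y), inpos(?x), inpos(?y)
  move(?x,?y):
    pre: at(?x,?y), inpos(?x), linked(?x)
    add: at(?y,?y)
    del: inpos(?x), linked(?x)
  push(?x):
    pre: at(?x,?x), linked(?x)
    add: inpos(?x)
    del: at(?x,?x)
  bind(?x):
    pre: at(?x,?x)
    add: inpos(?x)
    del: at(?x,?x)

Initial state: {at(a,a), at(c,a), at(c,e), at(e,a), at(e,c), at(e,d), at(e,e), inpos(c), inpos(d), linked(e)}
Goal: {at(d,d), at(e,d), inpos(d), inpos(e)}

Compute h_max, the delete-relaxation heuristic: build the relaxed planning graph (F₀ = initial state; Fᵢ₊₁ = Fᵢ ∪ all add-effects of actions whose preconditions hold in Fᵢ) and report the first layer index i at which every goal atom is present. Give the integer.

2

F0 = init (10 atoms)
F1 = F0 ∪ {inpos(a), inpos(e), linked(a)}  (13 atoms)
F2 = F1 ∪ {at(c,c), at(d,d)}  (15 atoms)
goal ⊆ F2  ⇒  h_max = 2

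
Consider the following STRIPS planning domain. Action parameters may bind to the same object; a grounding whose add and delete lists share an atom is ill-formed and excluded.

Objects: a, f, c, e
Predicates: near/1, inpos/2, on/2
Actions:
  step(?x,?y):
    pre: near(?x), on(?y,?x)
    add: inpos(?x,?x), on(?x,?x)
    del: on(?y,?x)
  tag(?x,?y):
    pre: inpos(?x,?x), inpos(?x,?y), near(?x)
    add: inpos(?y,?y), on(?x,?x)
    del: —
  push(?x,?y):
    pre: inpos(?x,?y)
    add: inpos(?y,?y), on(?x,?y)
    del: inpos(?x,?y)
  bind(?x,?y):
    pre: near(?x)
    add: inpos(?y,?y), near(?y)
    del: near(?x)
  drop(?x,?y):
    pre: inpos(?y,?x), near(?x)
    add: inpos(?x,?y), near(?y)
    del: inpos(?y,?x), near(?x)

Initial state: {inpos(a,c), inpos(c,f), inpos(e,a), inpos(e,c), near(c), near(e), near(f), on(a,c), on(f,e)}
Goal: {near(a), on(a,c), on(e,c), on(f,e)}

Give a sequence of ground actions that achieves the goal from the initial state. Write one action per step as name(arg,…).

1. push(e,c)  →  {inpos(a,c), inpos(c,c), inpos(c,f), inpos(e,a), near(c), near(e), near(f), on(a,c), on(e,c), on(f,e)}
2. bind(f,a)  →  {inpos(a,a), inpos(a,c), inpos(c,c), inpos(c,f), inpos(e,a), near(a), near(c), near(e), on(a,c), on(e,c), on(f,e)}

push(e,c); bind(f,a)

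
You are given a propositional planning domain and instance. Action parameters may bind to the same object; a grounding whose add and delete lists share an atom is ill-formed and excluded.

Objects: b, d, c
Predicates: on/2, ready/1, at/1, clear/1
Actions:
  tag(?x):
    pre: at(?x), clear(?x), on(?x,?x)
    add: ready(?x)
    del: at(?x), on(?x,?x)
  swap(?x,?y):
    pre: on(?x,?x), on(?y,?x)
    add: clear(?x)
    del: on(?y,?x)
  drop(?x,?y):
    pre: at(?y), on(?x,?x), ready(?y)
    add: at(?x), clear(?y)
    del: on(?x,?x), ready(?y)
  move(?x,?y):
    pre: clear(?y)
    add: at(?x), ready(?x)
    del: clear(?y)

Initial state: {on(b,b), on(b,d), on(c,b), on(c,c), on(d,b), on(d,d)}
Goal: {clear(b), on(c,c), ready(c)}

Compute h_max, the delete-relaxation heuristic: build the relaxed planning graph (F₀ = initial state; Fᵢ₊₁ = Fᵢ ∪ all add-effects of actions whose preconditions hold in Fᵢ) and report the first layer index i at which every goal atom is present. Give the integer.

F0 = init (6 atoms)
F1 = F0 ∪ {clear(b), clear(c), clear(d)}  (9 atoms)
F2 = F1 ∪ {at(b), at(c), at(d), ready(b), ready(c), ready(d)}  (15 atoms)
goal ⊆ F2  ⇒  h_max = 2

2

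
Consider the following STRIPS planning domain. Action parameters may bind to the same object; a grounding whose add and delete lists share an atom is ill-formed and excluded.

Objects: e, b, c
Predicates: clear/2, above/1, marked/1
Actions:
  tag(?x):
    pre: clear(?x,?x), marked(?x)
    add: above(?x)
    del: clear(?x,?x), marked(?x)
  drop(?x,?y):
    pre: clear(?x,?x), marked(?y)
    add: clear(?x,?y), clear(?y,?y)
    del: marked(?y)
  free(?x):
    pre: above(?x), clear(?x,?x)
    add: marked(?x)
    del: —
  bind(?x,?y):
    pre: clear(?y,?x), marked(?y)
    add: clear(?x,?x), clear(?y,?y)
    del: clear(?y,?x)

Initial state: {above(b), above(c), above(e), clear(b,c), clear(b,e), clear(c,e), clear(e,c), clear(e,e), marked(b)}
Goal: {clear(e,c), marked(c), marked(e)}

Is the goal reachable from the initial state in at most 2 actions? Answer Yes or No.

No

1. free(e)  →  {above(b), above(c), above(e), clear(b,c), clear(b,e), clear(c,e), clear(e,c), clear(e,e), marked(b), marked(e)}
2. bind(c,b)  →  {above(b), above(c), above(e), clear(b,b), clear(b,e), clear(c,c), clear(c,e), clear(e,c), clear(e,e), marked(b), marked(e)}
3. free(c)  →  {above(b), above(c), above(e), clear(b,b), clear(b,e), clear(c,c), clear(c,e), clear(e,c), clear(e,e), marked(b), marked(c), marked(e)}
optimal plan length = 3; 3 > 2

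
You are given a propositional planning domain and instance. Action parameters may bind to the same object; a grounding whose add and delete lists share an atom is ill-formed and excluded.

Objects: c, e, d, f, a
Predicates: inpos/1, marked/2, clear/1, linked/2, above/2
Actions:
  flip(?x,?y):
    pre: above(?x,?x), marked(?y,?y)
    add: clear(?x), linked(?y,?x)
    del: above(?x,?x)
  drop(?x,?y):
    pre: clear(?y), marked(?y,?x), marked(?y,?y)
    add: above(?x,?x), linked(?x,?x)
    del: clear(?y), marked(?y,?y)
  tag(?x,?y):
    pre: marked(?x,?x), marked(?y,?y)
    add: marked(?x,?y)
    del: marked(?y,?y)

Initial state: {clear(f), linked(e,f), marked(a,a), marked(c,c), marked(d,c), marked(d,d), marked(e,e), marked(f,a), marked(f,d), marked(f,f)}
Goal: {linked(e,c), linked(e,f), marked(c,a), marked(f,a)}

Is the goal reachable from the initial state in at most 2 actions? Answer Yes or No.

1. tag(c,a)  →  {clear(f), linked(e,f), marked(c,a), marked(c,c), marked(d,c), marked(d,d), marked(e,e), marked(f,a), marked(f,d), marked(f,f)}
2. tag(f,c)  →  {clear(f), linked(e,f), marked(c,a), marked(d,c), marked(d,d), marked(e,e), marked(f,a), marked(f,c), marked(f,d), marked(f,f)}
3. drop(c,f)  →  {above(c,c), linked(c,c), linked(e,f), marked(c,a), marked(d,c), marked(d,d), marked(e,e), marked(f,a), marked(f,c), marked(f,d)}
4. flip(c,e)  →  {clear(c), linked(c,c), linked(e,c), linked(e,f), marked(c,a), marked(d,c), marked(d,d), marked(e,e), marked(f,a), marked(f,c), marked(f,d)}
optimal plan length = 4; 4 > 2

No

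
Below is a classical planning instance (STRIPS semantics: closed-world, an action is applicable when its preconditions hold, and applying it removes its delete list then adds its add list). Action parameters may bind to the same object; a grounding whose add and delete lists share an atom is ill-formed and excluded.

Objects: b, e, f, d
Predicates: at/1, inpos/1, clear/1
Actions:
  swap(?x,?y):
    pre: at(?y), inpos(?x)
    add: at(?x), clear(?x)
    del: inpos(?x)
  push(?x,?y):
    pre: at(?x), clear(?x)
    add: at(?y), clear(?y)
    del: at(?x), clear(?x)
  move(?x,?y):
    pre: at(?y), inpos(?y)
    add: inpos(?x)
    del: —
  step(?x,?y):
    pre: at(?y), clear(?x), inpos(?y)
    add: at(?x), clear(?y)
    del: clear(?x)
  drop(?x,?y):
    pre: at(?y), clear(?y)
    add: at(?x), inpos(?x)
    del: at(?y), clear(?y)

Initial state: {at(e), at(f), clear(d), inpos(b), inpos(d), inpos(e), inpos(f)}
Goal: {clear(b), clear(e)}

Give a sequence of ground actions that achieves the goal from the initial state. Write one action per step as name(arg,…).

1. swap(b,e)  →  {at(b), at(e), at(f), clear(b), clear(d), inpos(d), inpos(e), inpos(f)}
2. swap(e,b)  →  {at(b), at(e), at(f), clear(b), clear(d), clear(e), inpos(d), inpos(f)}

swap(b,e); swap(e,b)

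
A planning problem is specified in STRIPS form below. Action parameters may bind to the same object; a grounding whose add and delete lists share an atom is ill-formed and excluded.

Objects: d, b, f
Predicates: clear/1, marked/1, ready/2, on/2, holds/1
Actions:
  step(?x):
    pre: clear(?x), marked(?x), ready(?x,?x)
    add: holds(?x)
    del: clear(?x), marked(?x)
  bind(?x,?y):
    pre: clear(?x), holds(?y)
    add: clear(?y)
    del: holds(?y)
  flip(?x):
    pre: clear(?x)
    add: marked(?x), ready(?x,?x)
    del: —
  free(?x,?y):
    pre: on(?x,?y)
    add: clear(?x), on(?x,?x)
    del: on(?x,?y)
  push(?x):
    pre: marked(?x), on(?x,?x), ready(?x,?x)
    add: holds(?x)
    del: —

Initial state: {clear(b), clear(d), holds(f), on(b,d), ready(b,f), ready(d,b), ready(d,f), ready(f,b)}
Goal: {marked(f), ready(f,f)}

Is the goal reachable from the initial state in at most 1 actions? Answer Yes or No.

1. bind(d,f)  →  {clear(b), clear(d), clear(f), on(b,d), ready(b,f), ready(d,b), ready(d,f), ready(f,b)}
2. flip(f)  →  {clear(b), clear(d), clear(f), marked(f), on(b,d), ready(b,f), ready(d,b), ready(d,f), ready(f,b), ready(f,f)}
optimal plan length = 2; 2 > 1

No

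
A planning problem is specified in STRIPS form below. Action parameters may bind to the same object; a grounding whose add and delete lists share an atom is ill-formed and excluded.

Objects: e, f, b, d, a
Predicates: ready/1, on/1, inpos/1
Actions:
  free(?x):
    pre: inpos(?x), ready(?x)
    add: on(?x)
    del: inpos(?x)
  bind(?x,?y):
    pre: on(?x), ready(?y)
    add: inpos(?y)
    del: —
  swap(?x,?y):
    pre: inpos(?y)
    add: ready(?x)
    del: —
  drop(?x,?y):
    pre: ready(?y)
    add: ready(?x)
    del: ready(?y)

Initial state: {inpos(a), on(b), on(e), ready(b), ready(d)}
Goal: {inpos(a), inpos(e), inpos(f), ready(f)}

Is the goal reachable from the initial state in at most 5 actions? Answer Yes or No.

1. swap(e,a)  →  {inpos(a), on(b), on(e), ready(b), ready(d), ready(e)}
2. bind(e,e)  →  {inpos(a), inpos(e), on(b), on(e), ready(b), ready(d), ready(e)}
3. swap(f,e)  →  {inpos(a), inpos(e), on(b), on(e), ready(b), ready(d), ready(e), ready(f)}
4. bind(e,f)  →  {inpos(a), inpos(e), inpos(f), on(b), on(e), ready(b), ready(d), ready(e), ready(f)}
optimal plan length = 4; 4 ≤ 5

Yes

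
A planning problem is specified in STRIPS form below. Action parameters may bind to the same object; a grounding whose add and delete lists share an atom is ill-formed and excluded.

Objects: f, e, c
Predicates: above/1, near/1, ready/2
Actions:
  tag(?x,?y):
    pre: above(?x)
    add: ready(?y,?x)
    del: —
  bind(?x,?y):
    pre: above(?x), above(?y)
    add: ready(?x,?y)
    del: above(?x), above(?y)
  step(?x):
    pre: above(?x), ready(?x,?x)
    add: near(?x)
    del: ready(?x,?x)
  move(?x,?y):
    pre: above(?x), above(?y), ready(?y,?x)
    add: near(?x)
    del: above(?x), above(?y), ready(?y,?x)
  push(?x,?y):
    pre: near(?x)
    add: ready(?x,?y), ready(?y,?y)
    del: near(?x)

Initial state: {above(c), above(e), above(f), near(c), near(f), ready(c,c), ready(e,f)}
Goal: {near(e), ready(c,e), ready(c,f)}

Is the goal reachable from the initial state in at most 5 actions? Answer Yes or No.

Yes

1. tag(f,c)  →  {above(c), above(e), above(f), near(c), near(f), ready(c,c), ready(c,f), ready(e,f)}
2. push(c,e)  →  {above(c), above(e), above(f), near(f), ready(c,c), ready(c,e), ready(c,f), ready(e,e), ready(e,f)}
3. step(e)  →  {above(c), above(e), above(f), near(e), near(f), ready(c,c), ready(c,e), ready(c,f), ready(e,f)}
optimal plan length = 3; 3 ≤ 5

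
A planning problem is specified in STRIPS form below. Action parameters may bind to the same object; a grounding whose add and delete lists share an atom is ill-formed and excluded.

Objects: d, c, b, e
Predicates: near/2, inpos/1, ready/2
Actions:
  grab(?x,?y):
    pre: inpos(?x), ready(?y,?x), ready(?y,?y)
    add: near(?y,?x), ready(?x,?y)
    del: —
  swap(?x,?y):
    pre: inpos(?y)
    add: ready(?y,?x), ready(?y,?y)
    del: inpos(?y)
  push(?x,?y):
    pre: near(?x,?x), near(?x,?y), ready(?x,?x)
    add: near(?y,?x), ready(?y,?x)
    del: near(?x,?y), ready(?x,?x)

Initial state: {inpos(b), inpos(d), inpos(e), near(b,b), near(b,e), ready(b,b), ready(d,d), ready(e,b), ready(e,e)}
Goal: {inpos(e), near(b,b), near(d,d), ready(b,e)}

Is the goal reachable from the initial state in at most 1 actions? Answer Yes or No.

No

1. grab(d,d)  →  {inpos(b), inpos(d), inpos(e), near(b,b), near(b,e), near(d,d), ready(b,b), ready(d,d), ready(e,b), ready(e,e)}
2. grab(b,e)  →  {inpos(b), inpos(d), inpos(e), near(b,b), near(b,e), near(d,d), near(e,b), ready(b,b), ready(b,e), ready(d,d), ready(e,b), ready(e,e)}
optimal plan length = 2; 2 > 1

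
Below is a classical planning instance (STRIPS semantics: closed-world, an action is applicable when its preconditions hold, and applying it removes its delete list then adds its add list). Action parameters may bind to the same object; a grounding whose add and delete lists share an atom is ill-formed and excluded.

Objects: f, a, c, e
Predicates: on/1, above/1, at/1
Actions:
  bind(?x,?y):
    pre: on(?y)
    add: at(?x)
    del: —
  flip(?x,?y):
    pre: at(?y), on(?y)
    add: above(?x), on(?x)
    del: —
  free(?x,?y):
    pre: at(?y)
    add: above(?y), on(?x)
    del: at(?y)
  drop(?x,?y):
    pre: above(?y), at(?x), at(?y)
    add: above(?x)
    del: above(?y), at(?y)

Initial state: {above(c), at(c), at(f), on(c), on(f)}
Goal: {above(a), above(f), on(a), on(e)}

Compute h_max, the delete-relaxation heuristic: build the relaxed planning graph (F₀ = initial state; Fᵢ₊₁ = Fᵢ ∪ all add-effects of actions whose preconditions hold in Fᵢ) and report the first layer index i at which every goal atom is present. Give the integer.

F0 = init (5 atoms)
F1 = F0 ∪ {above(a), above(e), above(f), at(a), at(e), on(a), on(e)}  (12 atoms)
goal ⊆ F1  ⇒  h_max = 1

1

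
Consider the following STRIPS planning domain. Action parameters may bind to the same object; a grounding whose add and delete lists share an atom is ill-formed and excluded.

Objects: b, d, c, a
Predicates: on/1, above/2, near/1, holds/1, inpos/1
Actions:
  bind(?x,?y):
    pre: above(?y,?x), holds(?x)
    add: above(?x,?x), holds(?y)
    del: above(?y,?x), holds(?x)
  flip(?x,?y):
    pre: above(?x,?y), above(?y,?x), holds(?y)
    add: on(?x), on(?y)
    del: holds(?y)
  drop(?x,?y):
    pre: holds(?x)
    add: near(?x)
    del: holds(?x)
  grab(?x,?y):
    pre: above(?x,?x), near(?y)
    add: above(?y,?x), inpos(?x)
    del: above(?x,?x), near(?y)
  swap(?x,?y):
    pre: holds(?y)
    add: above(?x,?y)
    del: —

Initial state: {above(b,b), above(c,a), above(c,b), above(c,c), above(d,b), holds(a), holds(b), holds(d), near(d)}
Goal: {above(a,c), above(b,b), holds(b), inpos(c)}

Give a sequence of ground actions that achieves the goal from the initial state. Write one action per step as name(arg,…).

drop(a,b); grab(c,a)

1. drop(a,b)  →  {above(b,b), above(c,a), above(c,b), above(c,c), above(d,b), holds(b), holds(d), near(a), near(d)}
2. grab(c,a)  →  {above(a,c), above(b,b), above(c,a), above(c,b), above(d,b), holds(b), holds(d), inpos(c), near(d)}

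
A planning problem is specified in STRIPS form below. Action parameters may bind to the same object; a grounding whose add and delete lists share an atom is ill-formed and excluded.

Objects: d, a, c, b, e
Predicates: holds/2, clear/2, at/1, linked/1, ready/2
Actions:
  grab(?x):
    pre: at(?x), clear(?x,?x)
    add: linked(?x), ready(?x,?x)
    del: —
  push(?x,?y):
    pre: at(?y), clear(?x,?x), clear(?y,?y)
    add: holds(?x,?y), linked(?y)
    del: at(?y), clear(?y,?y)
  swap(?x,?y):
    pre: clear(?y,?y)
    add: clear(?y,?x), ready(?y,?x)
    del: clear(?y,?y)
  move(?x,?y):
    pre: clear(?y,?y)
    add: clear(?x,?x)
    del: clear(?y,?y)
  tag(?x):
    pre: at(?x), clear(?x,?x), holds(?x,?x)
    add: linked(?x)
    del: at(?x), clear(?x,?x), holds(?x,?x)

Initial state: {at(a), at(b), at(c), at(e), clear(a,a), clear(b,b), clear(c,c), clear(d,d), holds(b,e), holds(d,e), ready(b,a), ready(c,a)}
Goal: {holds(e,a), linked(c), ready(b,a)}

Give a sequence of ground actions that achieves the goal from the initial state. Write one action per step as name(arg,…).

1. grab(c)  →  {at(a), at(b), at(c), at(e), clear(a,a), clear(b,b), clear(c,c), clear(d,d), holds(b,e), holds(d,e), linked(c), ready(b,a), ready(c,a), ready(c,c)}
2. move(e,d)  →  {at(a), at(b), at(c), at(e), clear(a,a), clear(b,b), clear(c,c), clear(e,e), holds(b,e), holds(d,e), linked(c), ready(b,a), ready(c,a), ready(c,c)}
3. push(e,a)  →  {at(b), at(c), at(e), clear(b,b), clear(c,c), clear(e,e), holds(b,e), holds(d,e), holds(e,a), linked(a), linked(c), ready(b,a), ready(c,a), ready(c,c)}

grab(c); move(e,d); push(e,a)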